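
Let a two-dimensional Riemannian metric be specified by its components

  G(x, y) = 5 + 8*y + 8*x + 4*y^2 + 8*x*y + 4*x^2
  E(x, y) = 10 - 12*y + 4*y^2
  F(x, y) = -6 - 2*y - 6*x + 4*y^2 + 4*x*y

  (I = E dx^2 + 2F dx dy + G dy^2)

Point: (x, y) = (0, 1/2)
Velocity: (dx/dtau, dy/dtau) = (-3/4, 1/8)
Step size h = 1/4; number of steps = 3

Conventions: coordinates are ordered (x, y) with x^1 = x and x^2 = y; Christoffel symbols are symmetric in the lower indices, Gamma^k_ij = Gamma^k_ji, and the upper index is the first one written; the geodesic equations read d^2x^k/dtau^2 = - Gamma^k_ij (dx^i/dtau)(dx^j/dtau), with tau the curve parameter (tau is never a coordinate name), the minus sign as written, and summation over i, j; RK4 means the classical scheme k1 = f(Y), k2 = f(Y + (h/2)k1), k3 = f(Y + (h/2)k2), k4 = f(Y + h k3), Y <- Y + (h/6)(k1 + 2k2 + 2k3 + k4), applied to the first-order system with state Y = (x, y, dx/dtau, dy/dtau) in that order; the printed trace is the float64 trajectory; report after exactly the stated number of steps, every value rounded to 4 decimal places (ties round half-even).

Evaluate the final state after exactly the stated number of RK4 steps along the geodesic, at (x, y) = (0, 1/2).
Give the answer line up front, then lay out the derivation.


Answer: x = -0.5813, y = 0.6195, dx/dtau = -0.8086, dy/dtau = 0.2021

f(Y) = (dx/dtau, dy/dtau, -Gamma^x_ij Y'^i Y'^j, -Gamma^y_ij Y'^i Y'^j) with the Gammas evaluated at the stage position; h = 0.250000; intermediate values shown to 6 dp
step 0: x = 0.0000, y = 0.5000, dx/dtau = -0.7500, dy/dtau = 0.1250
step 1:
  k1: at (x, y) = (0.000000, 0.500000), (dx/dtau, dy/dtau) = (-0.750000, 0.125000); Gamma_xxx = 0.000000, Gamma_xxy = -0.285714, Gamma_xyy = -0.285714, Gamma_yxx = 0.000000, Gamma_yxy = 0.428571, Gamma_yyy = 0.428571; k1 = (-0.750000, 0.125000, -0.049107, 0.073661)
  k2: at (x, y) = (-0.093750, 0.515625), (dx/dtau, dy/dtau) = (-0.756138, 0.134208); Gamma_xxx = 0.000000, Gamma_xxy = -0.303752, Gamma_xyy = -0.303752, Gamma_yxx = 0.000000, Gamma_yxy = 0.438752, Gamma_yyy = 0.438752; k2 = (-0.756138, 0.134208, -0.056178, 0.081146)
  k3: at (x, y) = (-0.094517, 0.516776), (dx/dtau, dy/dtau) = (-0.757022, 0.135143); Gamma_xxx = 0.000000, Gamma_xxy = -0.303506, Gamma_xyy = -0.303506, Gamma_yxx = 0.000000, Gamma_yxy = 0.439030, Gamma_yyy = 0.439030; k3 = (-0.757022, 0.135143, -0.056558, 0.081813)
  k4: at (x, y) = (-0.189256, 0.533786), (dx/dtau, dy/dtau) = (-0.764140, 0.145453); Gamma_xxx = 0.000000, Gamma_xxy = -0.323005, Gamma_xyy = -0.323005, Gamma_yxx = 0.000000, Gamma_yxy = 0.449476, Gamma_yyy = 0.449476; k4 = (-0.764140, 0.145453, -0.064968, 0.090406)
  Y <- Y + (h/6)(k1 + 2k2 + 2k3 + k4): x = -0.1892, y = 0.5337, dx/dtau = -0.7641, dy/dtau = 0.1454
step 2:
  k1: at (x, y) = (-0.189186, 0.533715), (dx/dtau, dy/dtau) = (-0.764148, 0.145416); Gamma_xxx = 0.000000, Gamma_xxy = -0.323014, Gamma_xyy = -0.323014, Gamma_yxx = 0.000000, Gamma_yxy = 0.449455, Gamma_yyy = 0.449455; k1 = (-0.764148, 0.145416, -0.064956, 0.090382)
  k2: at (x, y) = (-0.284704, 0.551892), (dx/dtau, dy/dtau) = (-0.772267, 0.156714); Gamma_xxx = 0.000000, Gamma_xxy = -0.344182, Gamma_xyy = -0.344182, Gamma_yxx = 0.000000, Gamma_yxy = 0.460014, Gamma_yyy = 0.460014; k2 = (-0.772267, 0.156714, -0.074856, 0.100049)
  k3: at (x, y) = (-0.285719, 0.553304), (dx/dtau, dy/dtau) = (-0.773505, 0.157922); Gamma_xxx = 0.000000, Gamma_xxy = -0.343877, Gamma_xyy = -0.343877, Gamma_yxx = 0.000000, Gamma_yxy = 0.460437, Gamma_yyy = 0.460437; k3 = (-0.773505, 0.157922, -0.075436, 0.101005)
  k4: at (x, y) = (-0.382562, 0.573195), (dx/dtau, dy/dtau) = (-0.783007, 0.170667); Gamma_xxx = 0.000000, Gamma_xxy = -0.366823, Gamma_xyy = -0.366823, Gamma_yxx = 0.000000, Gamma_yxy = 0.471244, Gamma_yyy = 0.471244; k4 = (-0.783007, 0.170667, -0.087355, 0.112222)
  Y <- Y + (h/6)(k1 + 2k2 + 2k3 + k4): x = -0.3825, y = 0.5731, dx/dtau = -0.7830, dy/dtau = 0.1706
step 3:
  k1: at (x, y) = (-0.382465, 0.573105), (dx/dtau, dy/dtau) = (-0.783018, 0.170612); Gamma_xxx = 0.000000, Gamma_xxy = -0.366832, Gamma_xyy = -0.366832, Gamma_yxx = 0.000000, Gamma_yxy = 0.471212, Gamma_yyy = 0.471212; k1 = (-0.783018, 0.170612, -0.087334, 0.112185)
  k2: at (x, y) = (-0.480342, 0.594431), (dx/dtau, dy/dtau) = (-0.793935, 0.184635); Gamma_xxx = 0.000000, Gamma_xxy = -0.391809, Gamma_xyy = -0.391809, Gamma_yxx = 0.000000, Gamma_yxy = 0.482029, Gamma_yyy = 0.482029; k2 = (-0.793935, 0.184635, -0.101513, 0.124887)
  k3: at (x, y) = (-0.481707, 0.596184), (dx/dtau, dy/dtau) = (-0.795708, 0.186223); Gamma_xxx = 0.000000, Gamma_xxy = -0.391442, Gamma_xyy = -0.391442, Gamma_yxx = 0.000000, Gamma_yxy = 0.482679, Gamma_yyy = 0.482679; k3 = (-0.795708, 0.186223, -0.102432, 0.126307)
  k4: at (x, y) = (-0.581392, 0.619660), (dx/dtau, dy/dtau) = (-0.808626, 0.202189); Gamma_xxx = 0.000000, Gamma_xxy = -0.418611, Gamma_xyy = -0.418611, Gamma_yxx = 0.000000, Gamma_yxy = 0.493708, Gamma_yyy = 0.493708; k4 = (-0.808626, 0.202189, -0.119769, 0.141255)
  Y <- Y + (h/6)(k1 + 2k2 + 2k3 + k4): x = -0.5813, y = 0.6195, dx/dtau = -0.8086, dy/dtau = 0.2021


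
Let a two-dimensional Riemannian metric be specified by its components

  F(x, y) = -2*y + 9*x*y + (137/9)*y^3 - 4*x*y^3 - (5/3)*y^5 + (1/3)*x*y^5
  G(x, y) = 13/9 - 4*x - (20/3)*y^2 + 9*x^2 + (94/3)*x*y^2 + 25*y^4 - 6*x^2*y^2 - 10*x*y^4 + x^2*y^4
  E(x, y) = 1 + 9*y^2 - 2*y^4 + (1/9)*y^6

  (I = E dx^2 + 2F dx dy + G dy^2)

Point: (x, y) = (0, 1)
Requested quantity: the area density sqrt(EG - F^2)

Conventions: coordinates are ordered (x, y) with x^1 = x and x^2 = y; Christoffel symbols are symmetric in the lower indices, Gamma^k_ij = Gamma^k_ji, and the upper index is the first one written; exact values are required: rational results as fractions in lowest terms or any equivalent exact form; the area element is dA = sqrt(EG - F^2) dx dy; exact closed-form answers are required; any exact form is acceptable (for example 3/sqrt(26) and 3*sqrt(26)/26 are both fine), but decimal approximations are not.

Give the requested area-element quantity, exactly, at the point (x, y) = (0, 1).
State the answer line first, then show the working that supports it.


Answer: sqrt(EG - F^2) = 11*sqrt(2)/3

E = 73/9, F = 104/9, G = 178/9; EG - F^2 = 242/9


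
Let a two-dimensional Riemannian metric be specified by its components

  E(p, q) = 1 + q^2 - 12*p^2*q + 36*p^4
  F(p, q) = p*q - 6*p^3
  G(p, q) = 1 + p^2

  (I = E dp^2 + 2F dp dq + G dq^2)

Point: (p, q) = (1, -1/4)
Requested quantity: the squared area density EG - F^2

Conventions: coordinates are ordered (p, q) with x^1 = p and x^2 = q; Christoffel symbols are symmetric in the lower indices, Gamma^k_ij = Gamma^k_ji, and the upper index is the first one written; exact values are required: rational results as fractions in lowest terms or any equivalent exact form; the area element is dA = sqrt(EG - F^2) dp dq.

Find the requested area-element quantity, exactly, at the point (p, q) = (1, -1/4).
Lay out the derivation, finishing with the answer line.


E = 641/16, F = -25/4, G = 2; EG - F^2 = 657/16

Answer: EG - F^2 = 657/16


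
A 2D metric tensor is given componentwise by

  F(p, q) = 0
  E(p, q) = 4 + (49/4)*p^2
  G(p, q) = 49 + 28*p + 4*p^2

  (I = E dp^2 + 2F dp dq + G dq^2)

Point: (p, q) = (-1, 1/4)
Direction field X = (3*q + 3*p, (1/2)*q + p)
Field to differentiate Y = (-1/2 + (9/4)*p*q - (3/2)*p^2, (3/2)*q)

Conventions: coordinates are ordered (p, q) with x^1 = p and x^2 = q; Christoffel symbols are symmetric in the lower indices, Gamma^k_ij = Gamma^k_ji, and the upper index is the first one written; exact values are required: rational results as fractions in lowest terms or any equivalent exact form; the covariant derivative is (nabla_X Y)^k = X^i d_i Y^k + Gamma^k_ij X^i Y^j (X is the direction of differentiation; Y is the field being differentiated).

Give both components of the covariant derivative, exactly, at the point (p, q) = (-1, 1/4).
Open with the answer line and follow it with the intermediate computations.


Answer: (nabla_X Y)^p = -10599/1040, (nabla_X Y)^q = -241/320

E = 65/4, F = 0, G = 25 at the point
E_p = -49/2, E_q = 0, F_p = 0, F_q = 0, G_p = 20, G_q = 0
EG - F^2 = 1625/4;  g^inv = (4/1625) * [[25, 0], [0, 65/4]]
first-kind symbols [ij,l] = (1/2)(d_i g_jl + d_j g_il - d_l g_ij): [pp,p] = E_p/2 = -49/4, [pp,q] = F_p - E_q/2 = 0, [pq,p] = E_q/2 = 0, [pq,q] = G_p/2 = 10, [qq,p] = F_q - G_p/2 = -10, [qq,q] = G_q/2 = 0
Gamma^p_ij = (G*[ij,p] - F*[ij,q])/(EG - F^2), Gamma^q_ij = (E*[ij,q] - F*[ij,p])/(EG - F^2)
Gamma_ppp = -49/65, Gamma_ppq = 0, Gamma_pqq = -8/13, Gamma_qpp = 0, Gamma_qpq = 2/5, Gamma_qqq = 0
X = (-9/4, -7/8), Y = (-41/16, 3/8) at the point


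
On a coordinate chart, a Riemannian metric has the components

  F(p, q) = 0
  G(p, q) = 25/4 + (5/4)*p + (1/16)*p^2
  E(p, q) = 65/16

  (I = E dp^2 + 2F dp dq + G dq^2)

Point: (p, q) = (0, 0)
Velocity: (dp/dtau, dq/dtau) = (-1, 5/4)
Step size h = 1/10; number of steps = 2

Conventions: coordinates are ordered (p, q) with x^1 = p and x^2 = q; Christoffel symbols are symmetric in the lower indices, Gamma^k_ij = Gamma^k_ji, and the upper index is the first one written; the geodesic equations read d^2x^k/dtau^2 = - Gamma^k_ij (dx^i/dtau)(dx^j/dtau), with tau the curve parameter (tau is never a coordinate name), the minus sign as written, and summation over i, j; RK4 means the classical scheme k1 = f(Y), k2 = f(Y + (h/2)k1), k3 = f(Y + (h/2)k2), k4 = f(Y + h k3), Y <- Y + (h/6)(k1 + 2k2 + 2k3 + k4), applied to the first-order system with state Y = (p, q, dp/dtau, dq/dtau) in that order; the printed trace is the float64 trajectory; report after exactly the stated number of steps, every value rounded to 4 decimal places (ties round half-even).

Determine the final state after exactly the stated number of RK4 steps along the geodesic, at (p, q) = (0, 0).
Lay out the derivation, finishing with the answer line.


f(Y) = (dp/dtau, dq/dtau, -Gamma^p_ij Y'^i Y'^j, -Gamma^q_ij Y'^i Y'^j) with the Gammas evaluated at the stage position; h = 0.100000; intermediate values shown to 6 dp
step 0: p = 0.0000, q = 0.0000, dp/dtau = -1.0000, dq/dtau = 1.2500
step 1:
  k1: at (p, q) = (0.000000, 0.000000), (dp/dtau, dq/dtau) = (-1.000000, 1.250000); Gamma_ppp = 0.000000, Gamma_ppq = 0.000000, Gamma_pqq = -0.153846, Gamma_qpp = 0.000000, Gamma_qpq = 0.100000, Gamma_qqq = 0.000000; k1 = (-1.000000, 1.250000, 0.240385, 0.250000)
  k2: at (p, q) = (-0.050000, 0.062500), (dp/dtau, dq/dtau) = (-0.987981, 1.262500); Gamma_ppp = 0.000000, Gamma_ppq = 0.000000, Gamma_pqq = -0.153077, Gamma_qpp = 0.000000, Gamma_qpq = 0.100503, Gamma_qqq = 0.000000; k2 = (-0.987981, 1.262500, 0.243990, 0.250719)
  k3: at (p, q) = (-0.049399, 0.063125), (dp/dtau, dq/dtau) = (-0.987800, 1.262536); Gamma_ppp = 0.000000, Gamma_ppq = 0.000000, Gamma_pqq = -0.153086, Gamma_qpp = 0.000000, Gamma_qpq = 0.100496, Gamma_qqq = 0.000000; k3 = (-0.987800, 1.262536, 0.244019, 0.250665)
  k4: at (p, q) = (-0.098780, 0.126254), (dp/dtau, dq/dtau) = (-0.975598, 1.275066); Gamma_ppp = 0.000000, Gamma_ppq = 0.000000, Gamma_pqq = -0.152326, Gamma_qpp = 0.000000, Gamma_qpq = 0.100998, Gamma_qqq = 0.000000; k4 = (-0.975598, 1.275066, 0.247652, 0.251273)
  Y <- Y + (h/6)(k1 + 2k2 + 2k3 + k4): p = -0.0988, q = 0.1263, dp/dtau = -0.9756, dq/dtau = 1.2751
step 2:
  k1: at (p, q) = (-0.098786, 0.126252), (dp/dtau, dq/dtau) = (-0.975599, 1.275067); Gamma_ppp = 0.000000, Gamma_ppq = 0.000000, Gamma_pqq = -0.152326, Gamma_qpp = 0.000000, Gamma_qpq = 0.100998, Gamma_qqq = 0.000000; k1 = (-0.975599, 1.275067, 0.247652, 0.251273)
  k2: at (p, q) = (-0.147566, 0.190006), (dp/dtau, dq/dtau) = (-0.963217, 1.287631); Gamma_ppp = 0.000000, Gamma_ppq = 0.000000, Gamma_pqq = -0.151576, Gamma_qpp = 0.000000, Gamma_qpq = 0.101498, Gamma_qqq = 0.000000; k2 = (-0.963217, 1.287631, 0.251312, 0.251769)
  k3: at (p, q) = (-0.146947, 0.190634), (dp/dtau, dq/dtau) = (-0.963033, 1.287656); Gamma_ppp = 0.000000, Gamma_ppq = 0.000000, Gamma_pqq = -0.151585, Gamma_qpp = 0.000000, Gamma_qpq = 0.101491, Gamma_qqq = 0.000000; k3 = (-0.963033, 1.287656, 0.251337, 0.251710)
  k4: at (p, q) = (-0.195089, 0.255018), (dp/dtau, dq/dtau) = (-0.950465, 1.300238); Gamma_ppp = 0.000000, Gamma_ppq = 0.000000, Gamma_pqq = -0.150845, Gamma_qpp = 0.000000, Gamma_qpq = 0.101990, Gamma_qqq = 0.000000; k4 = (-0.950465, 1.300238, 0.255021, 0.252084)
  Y <- Y + (h/6)(k1 + 2k2 + 2k3 + k4): p = -0.1951, q = 0.2550, dp/dtau = -0.9505, dq/dtau = 1.3002

Answer: p = -0.1951, q = 0.2550, dp/dtau = -0.9505, dq/dtau = 1.3002


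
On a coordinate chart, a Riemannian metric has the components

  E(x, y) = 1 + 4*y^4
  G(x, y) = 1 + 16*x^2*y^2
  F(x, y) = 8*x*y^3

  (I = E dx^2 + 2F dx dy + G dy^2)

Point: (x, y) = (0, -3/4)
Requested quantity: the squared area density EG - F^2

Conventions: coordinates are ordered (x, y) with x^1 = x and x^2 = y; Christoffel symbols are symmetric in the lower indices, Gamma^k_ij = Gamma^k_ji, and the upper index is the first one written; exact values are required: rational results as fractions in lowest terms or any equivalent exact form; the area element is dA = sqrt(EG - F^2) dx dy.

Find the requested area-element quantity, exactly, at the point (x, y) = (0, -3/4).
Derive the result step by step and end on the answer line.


E = 145/64, F = 0, G = 1; EG - F^2 = 145/64

Answer: EG - F^2 = 145/64


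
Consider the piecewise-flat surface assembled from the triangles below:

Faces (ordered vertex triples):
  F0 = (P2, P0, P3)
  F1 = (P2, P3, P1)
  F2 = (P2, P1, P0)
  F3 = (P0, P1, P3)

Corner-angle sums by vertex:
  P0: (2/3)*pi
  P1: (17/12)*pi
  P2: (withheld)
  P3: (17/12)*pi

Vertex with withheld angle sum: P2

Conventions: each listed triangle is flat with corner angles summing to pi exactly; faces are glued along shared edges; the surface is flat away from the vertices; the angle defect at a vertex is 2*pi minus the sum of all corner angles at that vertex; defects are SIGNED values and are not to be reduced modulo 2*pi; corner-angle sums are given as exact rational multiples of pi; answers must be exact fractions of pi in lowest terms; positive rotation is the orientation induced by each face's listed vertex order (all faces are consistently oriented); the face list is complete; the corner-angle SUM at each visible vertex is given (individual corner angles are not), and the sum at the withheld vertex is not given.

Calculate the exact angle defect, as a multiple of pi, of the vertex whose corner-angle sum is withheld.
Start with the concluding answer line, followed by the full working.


Answer: defect(P2) = (3/2)*pi

V = 4, E = 6, F = 4; chi = V - E + F = 2
Gauss-Bonnet: total defect = 2*pi*chi = 4*pi; visible defects sum to (5/2)*pi


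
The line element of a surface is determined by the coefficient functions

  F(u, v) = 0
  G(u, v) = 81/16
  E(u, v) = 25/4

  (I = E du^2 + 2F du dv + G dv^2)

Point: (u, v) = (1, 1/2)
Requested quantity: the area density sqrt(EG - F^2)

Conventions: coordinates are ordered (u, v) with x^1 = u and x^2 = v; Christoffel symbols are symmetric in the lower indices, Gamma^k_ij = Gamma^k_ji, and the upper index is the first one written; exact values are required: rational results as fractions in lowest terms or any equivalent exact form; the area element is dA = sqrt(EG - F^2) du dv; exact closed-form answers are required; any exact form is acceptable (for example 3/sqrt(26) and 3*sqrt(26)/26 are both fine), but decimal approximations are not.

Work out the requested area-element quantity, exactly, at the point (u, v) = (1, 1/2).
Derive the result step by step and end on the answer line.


E = 25/4, F = 0, G = 81/16; EG - F^2 = 2025/64

Answer: sqrt(EG - F^2) = 45/8


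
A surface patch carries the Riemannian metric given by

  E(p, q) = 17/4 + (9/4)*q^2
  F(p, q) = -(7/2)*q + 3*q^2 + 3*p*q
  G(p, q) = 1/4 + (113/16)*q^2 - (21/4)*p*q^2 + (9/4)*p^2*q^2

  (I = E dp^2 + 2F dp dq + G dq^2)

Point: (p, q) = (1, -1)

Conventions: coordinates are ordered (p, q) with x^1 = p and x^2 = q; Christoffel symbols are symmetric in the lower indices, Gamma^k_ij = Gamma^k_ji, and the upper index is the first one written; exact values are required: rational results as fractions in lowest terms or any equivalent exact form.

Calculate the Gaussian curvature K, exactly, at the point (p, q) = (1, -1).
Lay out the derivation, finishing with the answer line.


E = 13/2, F = 7/2, G = 69/16, EG - F^2 = 505/32 at the point
E_p = 0, E_q = -9/2, F_p = -3, F_q = -13/2, G_p = -3/4, G_q = -65/8
E_qq = 9/2, F_pq = 3, G_pp = 9/2
By Brioschi, K is (det M1 - det M2) divided by (EG - F^2) squared.
M1 = [[-E_qq/2 + F_pq - G_pp/2, E_p/2, F_p - E_q/2], [F_q - G_p/2, E, F], [G_q/2, F, G]] = [[-3/2, 0, -3/4], [-49/8, 13/2, 7/2], [-65/16, 7/2, 69/16]]; det M1 = -3507/128
M2 = [[0, E_q/2, G_p/2], [E_q/2, E, F], [G_p/2, F, G]] = [[0, -9/4, -3/8], [-9/4, 13/2, 7/2], [-3/8, 7/2, 69/16]]; det M2 = -4311/256
det M1 - det M2 = -2703/256; K = -2703/256 / (505/32)^2 = -10812/255025

Answer: K = -10812/255025


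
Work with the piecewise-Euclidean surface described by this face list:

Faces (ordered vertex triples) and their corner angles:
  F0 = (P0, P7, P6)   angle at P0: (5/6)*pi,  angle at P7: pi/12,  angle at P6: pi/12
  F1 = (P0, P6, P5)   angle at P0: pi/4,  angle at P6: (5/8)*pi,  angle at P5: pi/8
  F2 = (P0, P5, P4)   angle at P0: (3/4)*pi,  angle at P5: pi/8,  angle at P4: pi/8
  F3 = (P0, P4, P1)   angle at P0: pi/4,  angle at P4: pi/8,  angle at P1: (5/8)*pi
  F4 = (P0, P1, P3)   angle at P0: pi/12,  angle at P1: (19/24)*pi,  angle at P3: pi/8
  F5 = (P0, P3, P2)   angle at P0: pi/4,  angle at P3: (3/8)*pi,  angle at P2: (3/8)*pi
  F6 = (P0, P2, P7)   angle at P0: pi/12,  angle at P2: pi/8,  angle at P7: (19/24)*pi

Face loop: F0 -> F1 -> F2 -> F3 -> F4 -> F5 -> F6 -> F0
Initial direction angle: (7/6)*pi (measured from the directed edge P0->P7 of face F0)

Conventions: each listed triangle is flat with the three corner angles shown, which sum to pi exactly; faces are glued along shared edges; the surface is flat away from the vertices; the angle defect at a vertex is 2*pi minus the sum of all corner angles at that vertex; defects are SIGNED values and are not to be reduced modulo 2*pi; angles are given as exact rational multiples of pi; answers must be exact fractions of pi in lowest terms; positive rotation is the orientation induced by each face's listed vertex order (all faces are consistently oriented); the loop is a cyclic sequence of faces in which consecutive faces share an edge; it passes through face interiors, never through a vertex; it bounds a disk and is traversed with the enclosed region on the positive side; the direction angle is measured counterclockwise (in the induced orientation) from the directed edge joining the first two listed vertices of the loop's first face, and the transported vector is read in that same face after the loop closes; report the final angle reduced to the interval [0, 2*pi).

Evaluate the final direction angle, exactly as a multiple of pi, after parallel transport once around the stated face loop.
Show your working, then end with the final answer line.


enclosed vertex P0: corner angles sum to (5/2)*pi, defect = 2*pi - (5/2)*pi = -pi/2
holonomy = initial angle + sum of enclosed defects (mod 2*pi), positive in the induced orientation
final angle = (7/6)*pi - pi/2 = (2/3)*pi (mod 2*pi)

Answer: final direction angle = (2/3)*pi


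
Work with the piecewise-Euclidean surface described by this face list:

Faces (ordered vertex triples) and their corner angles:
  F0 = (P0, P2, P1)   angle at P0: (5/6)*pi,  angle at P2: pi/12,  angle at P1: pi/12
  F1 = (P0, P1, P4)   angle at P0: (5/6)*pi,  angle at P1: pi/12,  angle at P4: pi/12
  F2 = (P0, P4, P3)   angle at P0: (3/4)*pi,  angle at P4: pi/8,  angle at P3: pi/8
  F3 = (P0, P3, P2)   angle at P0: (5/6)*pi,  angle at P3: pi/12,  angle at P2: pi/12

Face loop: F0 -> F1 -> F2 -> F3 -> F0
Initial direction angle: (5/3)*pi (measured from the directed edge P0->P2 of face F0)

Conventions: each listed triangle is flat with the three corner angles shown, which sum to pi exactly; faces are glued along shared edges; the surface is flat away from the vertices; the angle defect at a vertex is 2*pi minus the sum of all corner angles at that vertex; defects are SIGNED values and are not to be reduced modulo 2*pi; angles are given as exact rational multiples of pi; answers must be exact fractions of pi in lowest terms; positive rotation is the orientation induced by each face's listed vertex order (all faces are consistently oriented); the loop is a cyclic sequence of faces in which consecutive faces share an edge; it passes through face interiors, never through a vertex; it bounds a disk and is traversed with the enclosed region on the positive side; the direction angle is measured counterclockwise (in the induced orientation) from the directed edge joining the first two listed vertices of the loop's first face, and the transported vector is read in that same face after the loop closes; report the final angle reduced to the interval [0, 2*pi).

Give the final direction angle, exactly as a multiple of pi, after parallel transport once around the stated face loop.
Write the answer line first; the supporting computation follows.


Answer: final direction angle = (5/12)*pi

enclosed vertex P0: corner angles sum to (13/4)*pi, defect = 2*pi - (13/4)*pi = (-5/4)*pi
by Gauss-Bonnet the loop rotates the vector by the enclosed defect sum (positive orientation, mod 2*pi)
final angle = (5/3)*pi - (5/4)*pi = (5/12)*pi (mod 2*pi)


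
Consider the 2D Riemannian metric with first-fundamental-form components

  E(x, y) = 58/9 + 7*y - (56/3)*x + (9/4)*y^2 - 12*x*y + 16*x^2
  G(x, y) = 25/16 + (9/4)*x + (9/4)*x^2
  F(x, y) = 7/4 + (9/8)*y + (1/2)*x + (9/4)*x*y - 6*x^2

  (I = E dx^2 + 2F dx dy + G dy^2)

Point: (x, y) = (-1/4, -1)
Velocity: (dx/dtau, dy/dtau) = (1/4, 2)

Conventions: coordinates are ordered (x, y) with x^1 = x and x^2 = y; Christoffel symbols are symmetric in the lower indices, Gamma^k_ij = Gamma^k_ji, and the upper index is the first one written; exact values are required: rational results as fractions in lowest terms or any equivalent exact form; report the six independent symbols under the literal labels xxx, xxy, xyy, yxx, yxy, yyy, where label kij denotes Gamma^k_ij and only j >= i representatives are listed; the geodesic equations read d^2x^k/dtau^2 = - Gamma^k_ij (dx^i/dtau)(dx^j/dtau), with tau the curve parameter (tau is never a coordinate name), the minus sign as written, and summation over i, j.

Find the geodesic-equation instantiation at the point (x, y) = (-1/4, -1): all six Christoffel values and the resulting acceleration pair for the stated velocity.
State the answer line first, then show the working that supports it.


Answer: Gamma_xxx = -4224/2593, Gamma_xxy = 1584/2593, Gamma_xyy = 0, Gamma_yxx = -864/2593, Gamma_yxy = 324/2593, Gamma_yyy = 0; accelerations (d^2x/dtau^2, d^2y/dtau^2) = (-1320/2593, -270/2593)

E = 157/36, F = 11/16, G = 73/64 at the point
E_x = -44/3, E_y = 11/2, F_x = 5/4, F_y = 9/16, G_x = 9/8, G_y = 0
EG - F^2 = 2593/576;  g^inv = (576/2593) * [[73/64, -11/16], [-11/16, 157/36]]
first-kind symbols [ij,l] = (1/2)(d_i g_jl + d_j g_il - d_l g_ij): [xx,x] = E_x/2 = -22/3, [xx,y] = F_x - E_y/2 = -3/2, [xy,x] = E_y/2 = 11/4, [xy,y] = G_x/2 = 9/16, [yy,x] = F_y - G_x/2 = 0, [yy,y] = G_y/2 = 0
Gamma^x_ij = (G*[ij,x] - F*[ij,y])/(EG - F^2), Gamma^y_ij = (E*[ij,y] - F*[ij,x])/(EG - F^2)
Gamma_xxx = -4224/2593, Gamma_xxy = 1584/2593, Gamma_xyy = 0, Gamma_yxx = -864/2593, Gamma_yxy = 324/2593, Gamma_yyy = 0
d^2x/dtau^2 = -(Gamma_xxx*(1/4)^2 + 2*Gamma_xxy*(1/4)*(2) + Gamma_xyy*(2)^2) = -1320/2593
d^2y/dtau^2 = -(Gamma_yxx*(1/4)^2 + 2*Gamma_yxy*(1/4)*(2) + Gamma_yyy*(2)^2) = -270/2593


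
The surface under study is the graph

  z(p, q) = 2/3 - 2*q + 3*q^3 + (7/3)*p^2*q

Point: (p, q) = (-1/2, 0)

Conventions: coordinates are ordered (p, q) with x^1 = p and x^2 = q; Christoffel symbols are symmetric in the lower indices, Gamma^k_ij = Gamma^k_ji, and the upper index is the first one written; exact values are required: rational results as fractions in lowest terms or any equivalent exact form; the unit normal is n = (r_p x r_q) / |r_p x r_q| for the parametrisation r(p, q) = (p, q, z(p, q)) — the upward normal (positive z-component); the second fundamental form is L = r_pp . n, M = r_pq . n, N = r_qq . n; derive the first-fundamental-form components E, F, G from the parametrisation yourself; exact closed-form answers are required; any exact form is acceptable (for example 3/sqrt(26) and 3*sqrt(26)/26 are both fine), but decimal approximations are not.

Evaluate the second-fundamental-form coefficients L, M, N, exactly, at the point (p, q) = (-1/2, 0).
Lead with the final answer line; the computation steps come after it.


Answer: L = 0, M = -28*sqrt(433)/433, N = 0

z_p = 0, z_q = -17/12, z_pp = 0, z_pq = -7/3, z_qq = 0
E = 1, F = 0, G = 433/144; answer radicand W^2 = 433/144
unnormalised second-form numerators: l = 0, m = -7/3, n = 0; L = l/sqrt(433/144), and similarly M = m/sqrt(W^2), N = n/sqrt(W^2)


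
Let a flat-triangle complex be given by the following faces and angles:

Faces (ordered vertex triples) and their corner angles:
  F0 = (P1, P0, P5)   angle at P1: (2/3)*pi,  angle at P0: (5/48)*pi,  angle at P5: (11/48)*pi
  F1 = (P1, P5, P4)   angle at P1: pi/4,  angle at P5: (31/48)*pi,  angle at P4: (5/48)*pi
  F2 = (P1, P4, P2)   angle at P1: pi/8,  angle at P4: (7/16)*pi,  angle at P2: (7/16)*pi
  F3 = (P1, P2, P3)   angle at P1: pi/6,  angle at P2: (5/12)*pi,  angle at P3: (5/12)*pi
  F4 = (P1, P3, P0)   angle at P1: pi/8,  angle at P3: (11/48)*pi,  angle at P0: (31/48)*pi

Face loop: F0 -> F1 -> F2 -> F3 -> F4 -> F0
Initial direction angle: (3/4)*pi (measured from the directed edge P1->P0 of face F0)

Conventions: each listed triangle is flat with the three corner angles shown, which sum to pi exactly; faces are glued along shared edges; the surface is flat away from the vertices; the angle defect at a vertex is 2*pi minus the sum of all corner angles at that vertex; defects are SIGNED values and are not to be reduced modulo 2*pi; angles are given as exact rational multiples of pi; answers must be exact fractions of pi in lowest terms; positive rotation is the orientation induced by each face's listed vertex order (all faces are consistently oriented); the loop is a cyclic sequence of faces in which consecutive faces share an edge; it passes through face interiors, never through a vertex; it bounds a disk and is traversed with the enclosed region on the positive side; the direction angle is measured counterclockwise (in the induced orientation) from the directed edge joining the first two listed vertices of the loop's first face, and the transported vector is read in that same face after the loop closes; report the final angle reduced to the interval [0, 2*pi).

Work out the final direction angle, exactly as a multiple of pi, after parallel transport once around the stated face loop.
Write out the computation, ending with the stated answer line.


enclosed vertex P1: corner angles sum to (4/3)*pi, defect = 2*pi - (4/3)*pi = (2/3)*pi
adding the enclosed defects to the starting angle (mod 2*pi, induced orientation) gives the holonomy
final angle = (3/4)*pi + (2/3)*pi = (17/12)*pi (mod 2*pi)

Answer: final direction angle = (17/12)*pi


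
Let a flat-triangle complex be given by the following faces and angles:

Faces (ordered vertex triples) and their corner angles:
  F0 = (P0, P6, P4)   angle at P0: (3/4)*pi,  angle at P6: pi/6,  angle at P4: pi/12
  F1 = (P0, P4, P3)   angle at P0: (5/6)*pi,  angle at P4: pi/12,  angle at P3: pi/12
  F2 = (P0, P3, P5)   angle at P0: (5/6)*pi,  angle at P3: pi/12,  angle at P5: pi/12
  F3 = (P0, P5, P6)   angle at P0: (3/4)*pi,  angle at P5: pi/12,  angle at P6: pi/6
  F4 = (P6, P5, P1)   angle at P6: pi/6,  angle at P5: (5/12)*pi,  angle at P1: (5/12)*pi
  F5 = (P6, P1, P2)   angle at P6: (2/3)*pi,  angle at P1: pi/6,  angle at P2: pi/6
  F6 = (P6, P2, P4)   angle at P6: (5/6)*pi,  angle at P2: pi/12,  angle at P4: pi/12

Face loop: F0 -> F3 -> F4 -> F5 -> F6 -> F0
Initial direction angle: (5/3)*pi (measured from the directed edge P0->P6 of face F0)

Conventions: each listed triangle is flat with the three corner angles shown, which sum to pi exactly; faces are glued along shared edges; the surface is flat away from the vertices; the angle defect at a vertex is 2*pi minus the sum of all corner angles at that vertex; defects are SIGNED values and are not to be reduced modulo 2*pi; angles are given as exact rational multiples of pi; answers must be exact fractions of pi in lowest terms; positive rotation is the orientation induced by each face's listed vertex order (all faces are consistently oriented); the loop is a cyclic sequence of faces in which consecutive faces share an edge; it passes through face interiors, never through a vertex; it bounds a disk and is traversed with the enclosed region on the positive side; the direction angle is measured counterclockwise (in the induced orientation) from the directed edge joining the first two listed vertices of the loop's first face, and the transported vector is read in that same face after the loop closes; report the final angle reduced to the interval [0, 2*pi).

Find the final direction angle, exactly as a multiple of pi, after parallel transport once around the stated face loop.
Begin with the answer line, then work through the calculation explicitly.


Answer: final direction angle = (5/3)*pi

enclosed vertex P6: corner angles sum to 2*pi, defect = 2*pi - 2*pi = 0
by Gauss-Bonnet the loop rotates the vector by the enclosed defect sum (positive orientation, mod 2*pi)
final angle = (5/3)*pi + 0 = (5/3)*pi (mod 2*pi)


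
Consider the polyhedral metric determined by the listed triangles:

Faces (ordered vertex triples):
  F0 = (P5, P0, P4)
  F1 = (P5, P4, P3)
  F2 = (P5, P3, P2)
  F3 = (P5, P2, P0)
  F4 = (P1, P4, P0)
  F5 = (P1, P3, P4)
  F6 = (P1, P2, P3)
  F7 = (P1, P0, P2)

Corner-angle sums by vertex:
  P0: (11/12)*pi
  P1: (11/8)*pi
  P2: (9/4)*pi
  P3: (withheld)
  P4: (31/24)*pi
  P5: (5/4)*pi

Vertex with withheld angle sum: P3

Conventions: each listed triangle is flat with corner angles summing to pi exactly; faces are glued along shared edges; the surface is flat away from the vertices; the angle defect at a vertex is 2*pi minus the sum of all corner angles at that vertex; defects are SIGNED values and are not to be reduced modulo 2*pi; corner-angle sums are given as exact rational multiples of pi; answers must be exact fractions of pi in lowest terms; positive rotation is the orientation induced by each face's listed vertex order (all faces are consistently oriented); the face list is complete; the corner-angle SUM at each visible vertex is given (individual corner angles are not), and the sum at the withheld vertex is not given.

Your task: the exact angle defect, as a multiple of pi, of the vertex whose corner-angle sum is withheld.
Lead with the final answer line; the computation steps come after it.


Answer: defect(P3) = (13/12)*pi

V = 6, E = 12, F = 8; chi = V - E + F = 2
Gauss-Bonnet: total defect = 2*pi*chi = 4*pi; visible defects sum to (35/12)*pi


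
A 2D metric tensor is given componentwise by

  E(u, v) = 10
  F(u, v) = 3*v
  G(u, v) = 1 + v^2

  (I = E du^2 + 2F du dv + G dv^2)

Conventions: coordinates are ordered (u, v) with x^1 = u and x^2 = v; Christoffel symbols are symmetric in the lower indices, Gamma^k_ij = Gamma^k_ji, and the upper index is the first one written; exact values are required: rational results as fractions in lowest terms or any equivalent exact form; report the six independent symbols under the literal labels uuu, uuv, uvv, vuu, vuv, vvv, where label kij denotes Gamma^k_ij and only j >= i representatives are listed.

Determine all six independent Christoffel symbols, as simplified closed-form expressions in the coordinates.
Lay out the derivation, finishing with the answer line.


E = 10; F = 3*v; G = 1 + v^2
Gamma^k_ij = (1/2) g^{kl} (d_i g_jl + d_j g_il - d_l g_ij), with g^inv = (1/(EG-F^2)) [[G, -F], [-F, E]]
first partials: E_u = 0, E_v = 0, F_u = 0, F_v = 3, G_u = 0, G_v = 2*v
D = EG - F^2 = 10 + v^2
expanded: Gamma^u_uu = (G E_u - 2F F_u + F E_v)/(2D), Gamma^u_uv = (G E_v - F G_u)/(2D), Gamma^u_vv = (2G F_v - G G_u - F G_v)/(2D), Gamma^v_uu = (2E F_u - E E_v - F E_u)/(2D), Gamma^v_uv = (E G_u - F E_v)/(2D), Gamma^v_vv = (E G_v - 2F F_v + F G_u)/(2D); substitute and cancel common factors

Answer: Gamma_uuu = 0, Gamma_uuv = 0, Gamma_uvv = 3/(v^2 + 10), Gamma_vuu = 0, Gamma_vuv = 0, Gamma_vvv = v/(v^2 + 10)


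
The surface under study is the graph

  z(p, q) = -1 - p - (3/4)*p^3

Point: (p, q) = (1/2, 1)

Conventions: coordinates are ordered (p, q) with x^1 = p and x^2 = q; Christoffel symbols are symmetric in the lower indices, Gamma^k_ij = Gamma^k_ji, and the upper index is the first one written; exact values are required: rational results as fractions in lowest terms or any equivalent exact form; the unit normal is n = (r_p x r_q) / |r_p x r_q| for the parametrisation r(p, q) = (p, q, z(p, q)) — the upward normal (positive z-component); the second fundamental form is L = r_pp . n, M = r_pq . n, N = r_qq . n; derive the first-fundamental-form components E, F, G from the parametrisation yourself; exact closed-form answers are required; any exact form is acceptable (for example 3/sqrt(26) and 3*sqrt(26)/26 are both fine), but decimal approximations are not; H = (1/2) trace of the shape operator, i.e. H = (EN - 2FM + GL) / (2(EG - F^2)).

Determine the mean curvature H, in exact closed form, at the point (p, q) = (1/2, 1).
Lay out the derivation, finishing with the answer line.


z_p = -25/16, z_q = 0, z_pp = -9/4, z_pq = 0, z_qq = 0
E = 881/256, F = 0, G = 1; answer radicand W^2 = 881/256
unnormalised second-form numerators: l = -9/4, m = 0, n = 0; L = l/sqrt(881/256), and similarly M = m/sqrt(W^2), N = n/sqrt(W^2)
H = (E*n - 2*F*m + G*l) / (2*(EG - F^2)*sqrt(W^2)); E*n - 2*F*m + G*l = -9/4, EG - F^2 = 881/256, so H = (-288/881)/sqrt(881/256)

Answer: H = -4608*sqrt(881)/776161


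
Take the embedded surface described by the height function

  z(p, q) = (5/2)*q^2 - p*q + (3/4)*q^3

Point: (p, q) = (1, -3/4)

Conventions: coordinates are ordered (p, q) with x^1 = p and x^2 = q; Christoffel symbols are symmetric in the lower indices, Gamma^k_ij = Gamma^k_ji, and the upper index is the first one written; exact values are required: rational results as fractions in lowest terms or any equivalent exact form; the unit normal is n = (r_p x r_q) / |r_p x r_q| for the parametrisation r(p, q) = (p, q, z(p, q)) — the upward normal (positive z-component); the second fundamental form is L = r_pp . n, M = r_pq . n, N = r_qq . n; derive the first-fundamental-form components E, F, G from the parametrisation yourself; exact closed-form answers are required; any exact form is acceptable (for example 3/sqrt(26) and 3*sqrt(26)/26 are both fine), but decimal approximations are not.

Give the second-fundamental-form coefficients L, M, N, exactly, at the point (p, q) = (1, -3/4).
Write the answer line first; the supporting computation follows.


Answer: L = 0, M = -64*sqrt(41)/1517, N = 104*sqrt(41)/1517

z_p = 3/4, z_q = -223/64, z_pp = 0, z_pq = -1, z_qq = 13/8
E = 25/16, F = -669/256, G = 53825/4096; answer radicand W^2 = 56129/4096
unnormalised second-form numerators: l = 0, m = -1, n = 13/8; L = l/sqrt(56129/4096), and similarly M = m/sqrt(W^2), N = n/sqrt(W^2)


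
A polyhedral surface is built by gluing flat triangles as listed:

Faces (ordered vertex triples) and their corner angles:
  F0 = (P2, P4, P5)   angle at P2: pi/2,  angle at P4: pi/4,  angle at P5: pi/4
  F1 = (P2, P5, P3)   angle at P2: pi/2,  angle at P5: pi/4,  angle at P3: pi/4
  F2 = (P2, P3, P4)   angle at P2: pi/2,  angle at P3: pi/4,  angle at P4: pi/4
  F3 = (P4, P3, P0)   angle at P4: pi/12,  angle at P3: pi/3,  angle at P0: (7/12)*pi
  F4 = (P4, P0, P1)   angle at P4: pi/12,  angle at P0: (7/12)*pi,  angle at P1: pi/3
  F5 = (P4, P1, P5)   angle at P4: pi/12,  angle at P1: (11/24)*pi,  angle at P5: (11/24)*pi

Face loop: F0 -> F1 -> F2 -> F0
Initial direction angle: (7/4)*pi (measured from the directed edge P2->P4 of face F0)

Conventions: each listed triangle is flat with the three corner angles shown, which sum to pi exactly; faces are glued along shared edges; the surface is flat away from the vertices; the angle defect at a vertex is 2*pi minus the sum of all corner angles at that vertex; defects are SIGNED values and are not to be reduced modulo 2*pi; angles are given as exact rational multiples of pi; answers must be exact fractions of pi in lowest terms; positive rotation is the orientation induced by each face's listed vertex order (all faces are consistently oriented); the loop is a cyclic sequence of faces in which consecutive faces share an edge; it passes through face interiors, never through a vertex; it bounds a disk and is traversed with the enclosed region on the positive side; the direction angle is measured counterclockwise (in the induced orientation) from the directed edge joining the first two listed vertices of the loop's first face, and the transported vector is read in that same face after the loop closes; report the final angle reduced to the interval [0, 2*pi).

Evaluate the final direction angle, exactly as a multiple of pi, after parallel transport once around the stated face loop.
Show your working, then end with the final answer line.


enclosed vertex P2: corner angles sum to (3/2)*pi, defect = 2*pi - (3/2)*pi = pi/2
transport around the loop rotates by the sum of enclosed defects; add to the initial angle mod 2*pi
final angle = (7/4)*pi + pi/2 = pi/4 (mod 2*pi)

Answer: final direction angle = pi/4


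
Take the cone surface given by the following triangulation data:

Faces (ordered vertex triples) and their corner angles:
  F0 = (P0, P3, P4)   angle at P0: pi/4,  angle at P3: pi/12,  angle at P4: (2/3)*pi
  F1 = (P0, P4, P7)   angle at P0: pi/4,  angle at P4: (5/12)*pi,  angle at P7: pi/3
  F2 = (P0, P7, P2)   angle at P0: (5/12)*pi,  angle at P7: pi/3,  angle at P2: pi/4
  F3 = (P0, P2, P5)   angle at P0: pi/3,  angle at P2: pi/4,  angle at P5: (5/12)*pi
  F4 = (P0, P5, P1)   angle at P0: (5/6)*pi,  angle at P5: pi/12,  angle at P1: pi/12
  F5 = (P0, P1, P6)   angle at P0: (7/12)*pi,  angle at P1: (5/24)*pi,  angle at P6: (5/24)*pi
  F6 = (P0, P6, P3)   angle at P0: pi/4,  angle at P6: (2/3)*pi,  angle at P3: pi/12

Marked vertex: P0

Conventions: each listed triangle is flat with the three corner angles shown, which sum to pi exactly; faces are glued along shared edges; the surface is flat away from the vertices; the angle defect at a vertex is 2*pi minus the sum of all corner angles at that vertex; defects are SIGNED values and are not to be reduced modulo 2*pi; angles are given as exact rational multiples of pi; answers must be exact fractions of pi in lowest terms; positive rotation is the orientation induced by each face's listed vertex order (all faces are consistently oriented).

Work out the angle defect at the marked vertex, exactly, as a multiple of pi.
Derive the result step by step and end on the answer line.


Sum of corner angles at P0: (35/12)*pi
defect = 2*pi - (35/12)*pi

Answer: defect(P0) = (-11/12)*pi


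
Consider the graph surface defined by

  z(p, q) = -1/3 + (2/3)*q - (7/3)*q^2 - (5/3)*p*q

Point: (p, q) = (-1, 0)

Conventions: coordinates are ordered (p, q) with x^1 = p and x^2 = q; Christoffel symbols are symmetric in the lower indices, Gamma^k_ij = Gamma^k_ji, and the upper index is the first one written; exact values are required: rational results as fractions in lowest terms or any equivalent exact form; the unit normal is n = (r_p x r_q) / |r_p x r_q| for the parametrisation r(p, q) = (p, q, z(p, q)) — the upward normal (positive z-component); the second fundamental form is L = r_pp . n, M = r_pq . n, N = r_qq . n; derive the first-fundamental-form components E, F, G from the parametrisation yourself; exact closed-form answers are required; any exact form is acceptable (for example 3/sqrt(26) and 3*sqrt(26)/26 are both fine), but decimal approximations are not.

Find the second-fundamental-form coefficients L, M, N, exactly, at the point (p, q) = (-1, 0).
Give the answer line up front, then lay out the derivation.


Answer: L = 0, M = -5*sqrt(58)/58, N = -7*sqrt(58)/29

z_p = 0, z_q = 7/3, z_pp = 0, z_pq = -5/3, z_qq = -14/3
E = 1, F = 0, G = 58/9; answer radicand W^2 = 58/9
unnormalised second-form numerators: l = 0, m = -5/3, n = -14/3; L = l/sqrt(58/9), and similarly M = m/sqrt(W^2), N = n/sqrt(W^2)
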